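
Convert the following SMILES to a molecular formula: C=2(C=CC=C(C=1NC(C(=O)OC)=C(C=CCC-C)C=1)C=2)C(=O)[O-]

Heavy atoms from the SMILES: 18 C, 1 N, 4 O.
Implicit hydrogens by atom environment:
  5 × C (aromatic): 1 H each → 5
  5 × C (aromatic): no H
  3 × O: no H
  2 × C: 3 H each → 6
  2 × C: 2 H each → 4
  2 × C: 1 H each → 2
  2 × C: no H
  1 × N (aromatic): 1 H
  1 × O (charge -1): no H
  Total hydrogens = 18.
Net charge -1.
Molecular formula: C18H18NO4-

C18H18NO4-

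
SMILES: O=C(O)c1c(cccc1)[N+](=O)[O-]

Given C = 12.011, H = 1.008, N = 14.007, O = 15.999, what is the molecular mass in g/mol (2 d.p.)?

167.12

Molecular formula: C7H5NO4.
M = 7×12.011 + 5×1.008 + 1×14.007 + 4×15.999 = 167.12 g/mol.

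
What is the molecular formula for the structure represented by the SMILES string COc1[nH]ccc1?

Heavy atoms from the SMILES: 5 C, 1 N, 1 O.
Implicit hydrogens by atom environment:
  3 × C (aromatic): 1 H each → 3
  1 × C: 3 H
  1 × C (aromatic): no H
  1 × N (aromatic): 1 H
  1 × O: no H
  Total hydrogens = 7.
Molecular formula: C5H7NO

C5H7NO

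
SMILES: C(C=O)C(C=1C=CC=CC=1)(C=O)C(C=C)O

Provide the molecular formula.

C13H14O3

Heavy atoms from the SMILES: 13 C, 3 O.
Implicit hydrogens by atom environment:
  5 × C (aromatic): 1 H each → 5
  4 × C: 1 H each → 4
  2 × C: 2 H each → 4
  2 × O: no H
  1 × C: no H
  1 × C (aromatic): no H
  1 × O: 1 H
  Total hydrogens = 14.
Molecular formula: C13H14O3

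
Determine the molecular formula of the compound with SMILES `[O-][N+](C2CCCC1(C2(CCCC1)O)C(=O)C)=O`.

C12H19NO4

Heavy atoms from the SMILES: 12 C, 1 N, 4 O.
Implicit hydrogens by atom environment:
  7 × C: 2 H each → 14
  3 × C: no H
  2 × O: no H
  1 × C: 3 H
  1 × C: 1 H
  1 × N (charge +1): no H
  1 × O: 1 H
  1 × O (charge -1): no H
  Total hydrogens = 19.
Molecular formula: C12H19NO4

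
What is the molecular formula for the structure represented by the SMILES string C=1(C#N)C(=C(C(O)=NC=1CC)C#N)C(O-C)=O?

C11H9N3O3

Heavy atoms from the SMILES: 11 C, 3 N, 3 O.
Implicit hydrogens by atom environment:
  5 × C (aromatic): no H
  3 × C: no H
  2 × C: 3 H each → 6
  2 × N: no H
  2 × O: no H
  1 × C: 2 H
  1 × N (aromatic): no H
  1 × O: 1 H
  Total hydrogens = 9.
Molecular formula: C11H9N3O3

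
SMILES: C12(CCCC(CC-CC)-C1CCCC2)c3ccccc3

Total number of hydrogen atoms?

Hydrogens are implicit in SMILES; fill each atom to its normal valence:
  10 × C: 2 H each → 20
  5 × C (aromatic): 1 H each → 5
  2 × C: 1 H each → 2
  1 × C: 3 H
  1 × C: no H
  1 × C (aromatic): no H
  Total hydrogens = 30.

30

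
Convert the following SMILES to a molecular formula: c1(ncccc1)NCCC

Heavy atoms from the SMILES: 8 C, 2 N.
Implicit hydrogens by atom environment:
  4 × C (aromatic): 1 H each → 4
  2 × C: 2 H each → 4
  1 × C: 3 H
  1 × C (aromatic): no H
  1 × N: 1 H
  1 × N (aromatic): no H
  Total hydrogens = 12.
Molecular formula: C8H12N2

C8H12N2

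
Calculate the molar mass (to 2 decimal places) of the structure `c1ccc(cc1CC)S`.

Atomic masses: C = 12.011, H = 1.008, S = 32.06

138.23

Molecular formula: C8H10S.
M = 8×12.011 + 10×1.008 + 1×32.06 = 138.23 g/mol.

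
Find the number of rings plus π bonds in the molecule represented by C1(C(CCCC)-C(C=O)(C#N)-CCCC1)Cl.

Molecular formula from the SMILES: C13H20ClNO.
DoU = (2C + 2 + N − H − X)/2 = (2·13 + 2 + 1 − 20 − 1)/2 = 8/2 = 4.
(Structurally: 1 ring(s) + 3 π bond(s) = 4.)

4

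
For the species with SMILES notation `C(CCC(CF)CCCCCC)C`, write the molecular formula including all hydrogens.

Heavy atoms from the SMILES: 12 C, 1 F.
Implicit hydrogens by atom environment:
  9 × C: 2 H each → 18
  2 × C: 3 H each → 6
  1 × C: 1 H
  1 × F: no H
  Total hydrogens = 25.
Molecular formula: C12H25F

C12H25F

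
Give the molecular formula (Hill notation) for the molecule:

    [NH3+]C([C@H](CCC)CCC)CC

C10H24N+

Heavy atoms from the SMILES: 10 C, 1 N.
Implicit hydrogens by atom environment:
  5 × C: 2 H each → 10
  3 × C: 3 H each → 9
  2 × C: 1 H each → 2
  1 × N (charge +1): 3 H
  Total hydrogens = 24.
Net charge +1.
Molecular formula: C10H24N+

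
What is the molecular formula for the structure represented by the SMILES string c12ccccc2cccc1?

C10H8

Heavy atoms from the SMILES: 10 C.
Implicit hydrogens by atom environment:
  8 × C (aromatic): 1 H each → 8
  2 × C (aromatic): no H
  Total hydrogens = 8.
Molecular formula: C10H8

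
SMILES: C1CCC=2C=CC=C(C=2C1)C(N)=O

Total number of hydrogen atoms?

Hydrogens are implicit in SMILES; fill each atom to its normal valence:
  4 × C: 2 H each → 8
  3 × C (aromatic): 1 H each → 3
  3 × C (aromatic): no H
  1 × C: no H
  1 × N: 2 H
  1 × O: no H
  Total hydrogens = 13.

13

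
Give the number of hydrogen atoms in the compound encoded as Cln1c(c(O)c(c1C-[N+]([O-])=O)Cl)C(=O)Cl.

Hydrogens are implicit in SMILES; fill each atom to its normal valence:
  4 × C (aromatic): no H
  3 × Cl: no H
  2 × O: no H
  1 × C: 2 H
  1 × C: no H
  1 × N (aromatic): no H
  1 × N (charge +1): no H
  1 × O: 1 H
  1 × O (charge -1): no H
  Total hydrogens = 3.

3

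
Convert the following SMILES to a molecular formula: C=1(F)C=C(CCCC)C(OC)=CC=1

Heavy atoms from the SMILES: 11 C, 1 F, 1 O.
Implicit hydrogens by atom environment:
  3 × C: 2 H each → 6
  3 × C (aromatic): 1 H each → 3
  3 × C (aromatic): no H
  2 × C: 3 H each → 6
  1 × F: no H
  1 × O: no H
  Total hydrogens = 15.
Molecular formula: C11H15FO

C11H15FO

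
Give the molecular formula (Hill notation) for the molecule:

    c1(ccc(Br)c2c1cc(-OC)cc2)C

C12H11BrO

Heavy atoms from the SMILES: 1 Br, 12 C, 1 O.
Implicit hydrogens by atom environment:
  5 × C (aromatic): 1 H each → 5
  5 × C (aromatic): no H
  2 × C: 3 H each → 6
  1 × Br: no H
  1 × O: no H
  Total hydrogens = 11.
Molecular formula: C12H11BrO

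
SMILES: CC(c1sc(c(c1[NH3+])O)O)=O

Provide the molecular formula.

Heavy atoms from the SMILES: 6 C, 1 N, 3 O, 1 S.
Implicit hydrogens by atom environment:
  4 × C (aromatic): no H
  2 × O: 1 H each → 2
  1 × C: 3 H
  1 × C: no H
  1 × N (charge +1): 3 H
  1 × O: no H
  1 × S (aromatic): no H
  Total hydrogens = 8.
Net charge +1.
Molecular formula: C6H8NO3S+

C6H8NO3S+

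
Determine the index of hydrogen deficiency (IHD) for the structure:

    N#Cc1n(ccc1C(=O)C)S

6

Molecular formula from the SMILES: C7H6N2OS.
DoU = (2C + 2 + N − H − X)/2 = (2·7 + 2 + 2 − 6 − 0)/2 = 12/2 = 6.
(Structurally: 1 ring(s) + 5 π bond(s) = 6.)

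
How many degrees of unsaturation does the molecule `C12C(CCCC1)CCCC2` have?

Molecular formula from the SMILES: C10H18.
DoU = (2C + 2 + N − H − X)/2 = (2·10 + 2 + 0 − 18 − 0)/2 = 4/2 = 2.
(Structurally: 2 ring(s) + 0 π bond(s) = 2.)

2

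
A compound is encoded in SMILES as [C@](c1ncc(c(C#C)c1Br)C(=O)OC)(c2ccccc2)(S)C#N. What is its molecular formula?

Heavy atoms from the SMILES: 1 Br, 17 C, 2 N, 2 O, 1 S.
Implicit hydrogens by atom environment:
  6 × C (aromatic): 1 H each → 6
  5 × C (aromatic): no H
  4 × C: no H
  2 × O: no H
  1 × Br: no H
  1 × C: 3 H
  1 × C: 1 H
  1 × N (aromatic): no H
  1 × N: no H
  1 × S: 1 H
  Total hydrogens = 11.
Molecular formula: C17H11BrN2O2S

C17H11BrN2O2S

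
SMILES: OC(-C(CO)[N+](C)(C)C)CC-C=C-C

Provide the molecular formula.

Heavy atoms from the SMILES: 11 C, 1 N, 2 O.
Implicit hydrogens by atom environment:
  4 × C: 3 H each → 12
  4 × C: 1 H each → 4
  3 × C: 2 H each → 6
  2 × O: 1 H each → 2
  1 × N (charge +1): no H
  Total hydrogens = 24.
Net charge +1.
Molecular formula: C11H24NO2+

C11H24NO2+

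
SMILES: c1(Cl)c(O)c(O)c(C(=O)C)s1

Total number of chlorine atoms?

1

The symbol for chlorine appears 1 time in the SMILES.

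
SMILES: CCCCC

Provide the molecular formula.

C5H12

Heavy atoms from the SMILES: 5 C.
Implicit hydrogens by atom environment:
  3 × C: 2 H each → 6
  2 × C: 3 H each → 6
  Total hydrogens = 12.
Molecular formula: C5H12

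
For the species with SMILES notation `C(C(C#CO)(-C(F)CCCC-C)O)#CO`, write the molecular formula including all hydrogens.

C11H15FO3

Heavy atoms from the SMILES: 11 C, 1 F, 3 O.
Implicit hydrogens by atom environment:
  5 × C: no H
  4 × C: 2 H each → 8
  3 × O: 1 H each → 3
  1 × C: 3 H
  1 × C: 1 H
  1 × F: no H
  Total hydrogens = 15.
Molecular formula: C11H15FO3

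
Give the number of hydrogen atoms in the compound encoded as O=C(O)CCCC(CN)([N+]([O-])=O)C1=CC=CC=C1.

16

Hydrogens are implicit in SMILES; fill each atom to its normal valence:
  5 × C (aromatic): 1 H each → 5
  4 × C: 2 H each → 8
  2 × C: no H
  2 × O: no H
  1 × C (aromatic): no H
  1 × N: 2 H
  1 × N (charge +1): no H
  1 × O: 1 H
  1 × O (charge -1): no H
  Total hydrogens = 16.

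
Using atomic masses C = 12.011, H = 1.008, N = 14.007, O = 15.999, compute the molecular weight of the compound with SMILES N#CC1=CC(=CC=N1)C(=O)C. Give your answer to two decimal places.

Molecular formula: C8H6N2O.
M = 8×12.011 + 6×1.008 + 2×14.007 + 1×15.999 = 146.15 g/mol.

146.15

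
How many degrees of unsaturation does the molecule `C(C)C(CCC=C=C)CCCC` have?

2

Molecular formula from the SMILES: C12H22.
DoU = (2C + 2 + N − H − X)/2 = (2·12 + 2 + 0 − 22 − 0)/2 = 4/2 = 2.
(Structurally: 0 ring(s) + 2 π bond(s) = 2.)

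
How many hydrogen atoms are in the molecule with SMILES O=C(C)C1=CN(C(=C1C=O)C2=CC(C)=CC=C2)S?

13

Hydrogens are implicit in SMILES; fill each atom to its normal valence:
  5 × C (aromatic): 1 H each → 5
  5 × C (aromatic): no H
  2 × C: 3 H each → 6
  2 × O: no H
  1 × C: 1 H
  1 × C: no H
  1 × N (aromatic): no H
  1 × S: 1 H
  Total hydrogens = 13.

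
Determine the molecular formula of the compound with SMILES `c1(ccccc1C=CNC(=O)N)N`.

C9H11N3O

Heavy atoms from the SMILES: 9 C, 3 N, 1 O.
Implicit hydrogens by atom environment:
  4 × C (aromatic): 1 H each → 4
  2 × C: 1 H each → 2
  2 × C (aromatic): no H
  2 × N: 2 H each → 4
  1 × C: no H
  1 × N: 1 H
  1 × O: no H
  Total hydrogens = 11.
Molecular formula: C9H11N3O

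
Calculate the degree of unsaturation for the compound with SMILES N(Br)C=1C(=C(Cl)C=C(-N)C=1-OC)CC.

4

Molecular formula from the SMILES: C9H12BrClN2O.
DoU = (2C + 2 + N − H − X)/2 = (2·9 + 2 + 2 − 12 − 2)/2 = 8/2 = 4.
(Structurally: 1 ring(s) + 3 π bond(s) = 4.)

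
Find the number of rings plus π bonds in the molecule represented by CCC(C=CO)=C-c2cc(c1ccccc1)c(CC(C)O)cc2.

10

Molecular formula from the SMILES: C21H24O2.
DoU = (2C + 2 + N − H − X)/2 = (2·21 + 2 + 0 − 24 − 0)/2 = 20/2 = 10.
(Structurally: 2 ring(s) + 8 π bond(s) = 10.)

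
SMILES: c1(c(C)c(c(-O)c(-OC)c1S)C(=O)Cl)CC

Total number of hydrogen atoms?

13

Hydrogens are implicit in SMILES; fill each atom to its normal valence:
  6 × C (aromatic): no H
  3 × C: 3 H each → 9
  2 × O: no H
  1 × C: 2 H
  1 × C: no H
  1 × Cl: no H
  1 × O: 1 H
  1 × S: 1 H
  Total hydrogens = 13.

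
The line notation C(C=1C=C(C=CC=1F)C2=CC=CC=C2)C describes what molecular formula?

C14H13F

Heavy atoms from the SMILES: 14 C, 1 F.
Implicit hydrogens by atom environment:
  8 × C (aromatic): 1 H each → 8
  4 × C (aromatic): no H
  1 × C: 3 H
  1 × C: 2 H
  1 × F: no H
  Total hydrogens = 13.
Molecular formula: C14H13F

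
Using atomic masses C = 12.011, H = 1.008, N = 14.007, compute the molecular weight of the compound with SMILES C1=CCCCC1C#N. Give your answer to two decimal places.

Molecular formula: C7H9N.
M = 7×12.011 + 9×1.008 + 1×14.007 = 107.16 g/mol.

107.16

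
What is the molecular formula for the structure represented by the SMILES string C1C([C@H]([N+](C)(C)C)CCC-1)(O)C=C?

Heavy atoms from the SMILES: 11 C, 1 N, 1 O.
Implicit hydrogens by atom environment:
  5 × C: 2 H each → 10
  3 × C: 3 H each → 9
  2 × C: 1 H each → 2
  1 × C: no H
  1 × N (charge +1): no H
  1 × O: 1 H
  Total hydrogens = 22.
Net charge +1.
Molecular formula: C11H22NO+

C11H22NO+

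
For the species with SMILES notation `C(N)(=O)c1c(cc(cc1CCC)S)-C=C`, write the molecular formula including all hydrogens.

C12H15NOS

Heavy atoms from the SMILES: 12 C, 1 N, 1 O, 1 S.
Implicit hydrogens by atom environment:
  4 × C (aromatic): no H
  3 × C: 2 H each → 6
  2 × C (aromatic): 1 H each → 2
  1 × C: 3 H
  1 × C: 1 H
  1 × C: no H
  1 × N: 2 H
  1 × O: no H
  1 × S: 1 H
  Total hydrogens = 15.
Molecular formula: C12H15NOS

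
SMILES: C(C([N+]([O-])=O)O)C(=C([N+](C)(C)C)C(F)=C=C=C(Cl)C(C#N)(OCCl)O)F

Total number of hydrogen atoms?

Hydrogens are implicit in SMILES; fill each atom to its normal valence:
  8 × C: no H
  3 × C: 3 H each → 9
  2 × C: 2 H each → 4
  2 × Cl: no H
  2 × F: no H
  2 × N (charge +1): no H
  2 × O: 1 H each → 2
  2 × O: no H
  1 × C: 1 H
  1 × N: no H
  1 × O (charge -1): no H
  Total hydrogens = 16.

16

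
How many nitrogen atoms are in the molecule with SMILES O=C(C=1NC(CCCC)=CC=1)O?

The symbol for nitrogen appears 1 time in the SMILES.

1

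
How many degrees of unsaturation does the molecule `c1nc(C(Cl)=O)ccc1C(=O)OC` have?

6

Molecular formula from the SMILES: C8H6ClNO3.
DoU = (2C + 2 + N − H − X)/2 = (2·8 + 2 + 1 − 6 − 1)/2 = 12/2 = 6.
(Structurally: 1 ring(s) + 5 π bond(s) = 6.)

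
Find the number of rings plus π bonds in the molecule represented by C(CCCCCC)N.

0

Molecular formula from the SMILES: C7H17N.
DoU = (2C + 2 + N − H − X)/2 = (2·7 + 2 + 1 − 17 − 0)/2 = 0/2 = 0.
(Structurally: 0 ring(s) + 0 π bond(s) = 0.)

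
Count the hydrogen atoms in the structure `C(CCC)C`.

12

Hydrogens are implicit in SMILES; fill each atom to its normal valence:
  3 × C: 2 H each → 6
  2 × C: 3 H each → 6
  Total hydrogens = 12.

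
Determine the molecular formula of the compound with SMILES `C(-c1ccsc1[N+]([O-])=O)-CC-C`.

Heavy atoms from the SMILES: 8 C, 1 N, 2 O, 1 S.
Implicit hydrogens by atom environment:
  3 × C: 2 H each → 6
  2 × C (aromatic): 1 H each → 2
  2 × C (aromatic): no H
  1 × C: 3 H
  1 × N (charge +1): no H
  1 × O: no H
  1 × O (charge -1): no H
  1 × S (aromatic): no H
  Total hydrogens = 11.
Molecular formula: C8H11NO2S

C8H11NO2S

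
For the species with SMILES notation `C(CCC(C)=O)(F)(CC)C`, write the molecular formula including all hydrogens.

C8H15FO

Heavy atoms from the SMILES: 8 C, 1 F, 1 O.
Implicit hydrogens by atom environment:
  3 × C: 3 H each → 9
  3 × C: 2 H each → 6
  2 × C: no H
  1 × F: no H
  1 × O: no H
  Total hydrogens = 15.
Molecular formula: C8H15FO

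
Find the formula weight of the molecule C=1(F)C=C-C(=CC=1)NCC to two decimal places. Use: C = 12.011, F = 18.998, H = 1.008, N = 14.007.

Molecular formula: C8H10FN.
M = 8×12.011 + 1×18.998 + 10×1.008 + 1×14.007 = 139.17 g/mol.

139.17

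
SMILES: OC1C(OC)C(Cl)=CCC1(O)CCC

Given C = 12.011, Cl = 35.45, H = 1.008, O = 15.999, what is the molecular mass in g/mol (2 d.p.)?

220.69

Molecular formula: C10H17ClO3.
M = 10×12.011 + 1×35.45 + 17×1.008 + 3×15.999 = 220.69 g/mol.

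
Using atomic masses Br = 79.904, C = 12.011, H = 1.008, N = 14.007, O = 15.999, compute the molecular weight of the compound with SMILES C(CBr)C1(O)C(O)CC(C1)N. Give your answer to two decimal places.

224.10

Molecular formula: C7H14BrNO2.
M = 1×79.904 + 7×12.011 + 14×1.008 + 1×14.007 + 2×15.999 = 224.10 g/mol.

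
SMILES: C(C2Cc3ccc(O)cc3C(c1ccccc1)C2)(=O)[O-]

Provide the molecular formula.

C17H15O3-

Heavy atoms from the SMILES: 17 C, 3 O.
Implicit hydrogens by atom environment:
  8 × C (aromatic): 1 H each → 8
  4 × C (aromatic): no H
  2 × C: 2 H each → 4
  2 × C: 1 H each → 2
  1 × C: no H
  1 × O: 1 H
  1 × O: no H
  1 × O (charge -1): no H
  Total hydrogens = 15.
Net charge -1.
Molecular formula: C17H15O3-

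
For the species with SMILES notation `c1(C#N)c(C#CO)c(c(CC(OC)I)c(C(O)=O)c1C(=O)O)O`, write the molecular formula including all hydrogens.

C14H10INO7

Heavy atoms from the SMILES: 14 C, 1 I, 1 N, 7 O.
Implicit hydrogens by atom environment:
  6 × C (aromatic): no H
  5 × C: no H
  4 × O: 1 H each → 4
  3 × O: no H
  1 × C: 3 H
  1 × C: 2 H
  1 × C: 1 H
  1 × I: no H
  1 × N: no H
  Total hydrogens = 10.
Molecular formula: C14H10INO7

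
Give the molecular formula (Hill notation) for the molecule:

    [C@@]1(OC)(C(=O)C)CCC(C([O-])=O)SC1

C9H13O4S-

Heavy atoms from the SMILES: 9 C, 4 O, 1 S.
Implicit hydrogens by atom environment:
  3 × C: 2 H each → 6
  3 × C: no H
  3 × O: no H
  2 × C: 3 H each → 6
  1 × C: 1 H
  1 × O (charge -1): no H
  1 × S: no H
  Total hydrogens = 13.
Net charge -1.
Molecular formula: C9H13O4S-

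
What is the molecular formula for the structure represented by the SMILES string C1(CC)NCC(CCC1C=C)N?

Heavy atoms from the SMILES: 10 C, 2 N.
Implicit hydrogens by atom environment:
  5 × C: 2 H each → 10
  4 × C: 1 H each → 4
  1 × C: 3 H
  1 × N: 2 H
  1 × N: 1 H
  Total hydrogens = 20.
Molecular formula: C10H20N2

C10H20N2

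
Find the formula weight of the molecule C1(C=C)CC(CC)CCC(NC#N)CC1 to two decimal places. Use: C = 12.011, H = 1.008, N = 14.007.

Molecular formula: C13H22N2.
M = 13×12.011 + 22×1.008 + 2×14.007 = 206.33 g/mol.

206.33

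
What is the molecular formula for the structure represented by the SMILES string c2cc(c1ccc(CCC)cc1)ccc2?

C15H16

Heavy atoms from the SMILES: 15 C.
Implicit hydrogens by atom environment:
  9 × C (aromatic): 1 H each → 9
  3 × C (aromatic): no H
  2 × C: 2 H each → 4
  1 × C: 3 H
  Total hydrogens = 16.
Molecular formula: C15H16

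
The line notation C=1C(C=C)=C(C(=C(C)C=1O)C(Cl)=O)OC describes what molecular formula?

C11H11ClO3

Heavy atoms from the SMILES: 11 C, 1 Cl, 3 O.
Implicit hydrogens by atom environment:
  5 × C (aromatic): no H
  2 × C: 3 H each → 6
  2 × O: no H
  1 × C: 2 H
  1 × C (aromatic): 1 H
  1 × C: 1 H
  1 × C: no H
  1 × Cl: no H
  1 × O: 1 H
  Total hydrogens = 11.
Molecular formula: C11H11ClO3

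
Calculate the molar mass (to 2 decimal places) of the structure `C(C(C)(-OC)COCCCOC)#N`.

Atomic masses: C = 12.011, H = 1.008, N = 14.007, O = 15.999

187.24

Molecular formula: C9H17NO3.
M = 9×12.011 + 17×1.008 + 1×14.007 + 3×15.999 = 187.24 g/mol.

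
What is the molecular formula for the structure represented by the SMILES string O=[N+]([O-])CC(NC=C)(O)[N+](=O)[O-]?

Heavy atoms from the SMILES: 4 C, 3 N, 5 O.
Implicit hydrogens by atom environment:
  2 × C: 2 H each → 4
  2 × N (charge +1): no H
  2 × O: no H
  2 × O (charge -1): no H
  1 × C: 1 H
  1 × C: no H
  1 × N: 1 H
  1 × O: 1 H
  Total hydrogens = 7.
Molecular formula: C4H7N3O5

C4H7N3O5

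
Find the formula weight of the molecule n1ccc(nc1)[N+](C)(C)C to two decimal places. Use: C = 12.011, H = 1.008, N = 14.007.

138.19

Molecular formula: C7H12N3+.
M = 7×12.011 + 12×1.008 + 3×14.007 = 138.19 g/mol.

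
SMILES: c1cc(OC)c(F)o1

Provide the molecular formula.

C5H5FO2

Heavy atoms from the SMILES: 5 C, 1 F, 2 O.
Implicit hydrogens by atom environment:
  2 × C (aromatic): 1 H each → 2
  2 × C (aromatic): no H
  1 × C: 3 H
  1 × F: no H
  1 × O (aromatic): no H
  1 × O: no H
  Total hydrogens = 5.
Molecular formula: C5H5FO2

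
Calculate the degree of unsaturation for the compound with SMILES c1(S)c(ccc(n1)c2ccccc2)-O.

Molecular formula from the SMILES: C11H9NOS.
DoU = (2C + 2 + N − H − X)/2 = (2·11 + 2 + 1 − 9 − 0)/2 = 16/2 = 8.
(Structurally: 2 ring(s) + 6 π bond(s) = 8.)

8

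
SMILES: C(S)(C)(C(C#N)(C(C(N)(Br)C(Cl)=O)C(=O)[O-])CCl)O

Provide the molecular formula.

C9H10BrCl2N2O4S-

Heavy atoms from the SMILES: 1 Br, 9 C, 2 Cl, 2 N, 4 O, 1 S.
Implicit hydrogens by atom environment:
  6 × C: no H
  2 × Cl: no H
  2 × O: no H
  1 × Br: no H
  1 × C: 3 H
  1 × C: 2 H
  1 × C: 1 H
  1 × N: 2 H
  1 × N: no H
  1 × O: 1 H
  1 × O (charge -1): no H
  1 × S: 1 H
  Total hydrogens = 10.
Net charge -1.
Molecular formula: C9H10BrCl2N2O4S-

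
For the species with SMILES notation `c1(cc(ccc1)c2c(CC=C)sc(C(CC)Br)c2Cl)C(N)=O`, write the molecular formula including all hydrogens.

Heavy atoms from the SMILES: 1 Br, 17 C, 1 Cl, 1 N, 1 O, 1 S.
Implicit hydrogens by atom environment:
  6 × C (aromatic): no H
  4 × C (aromatic): 1 H each → 4
  3 × C: 2 H each → 6
  2 × C: 1 H each → 2
  1 × Br: no H
  1 × C: 3 H
  1 × C: no H
  1 × Cl: no H
  1 × N: 2 H
  1 × O: no H
  1 × S (aromatic): no H
  Total hydrogens = 17.
Molecular formula: C17H17BrClNOS

C17H17BrClNOS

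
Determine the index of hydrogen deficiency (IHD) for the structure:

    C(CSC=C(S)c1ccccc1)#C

7

Molecular formula from the SMILES: C11H10S2.
DoU = (2C + 2 + N − H − X)/2 = (2·11 + 2 + 0 − 10 − 0)/2 = 14/2 = 7.
(Structurally: 1 ring(s) + 6 π bond(s) = 7.)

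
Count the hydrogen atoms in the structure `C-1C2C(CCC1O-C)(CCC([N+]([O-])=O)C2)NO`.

Hydrogens are implicit in SMILES; fill each atom to its normal valence:
  6 × C: 2 H each → 12
  3 × C: 1 H each → 3
  2 × O: no H
  1 × C: 3 H
  1 × C: no H
  1 × N: 1 H
  1 × N (charge +1): no H
  1 × O: 1 H
  1 × O (charge -1): no H
  Total hydrogens = 20.

20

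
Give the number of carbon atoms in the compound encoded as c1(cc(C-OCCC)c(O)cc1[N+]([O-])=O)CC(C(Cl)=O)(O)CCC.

16

The symbol for carbon appears 16 times in the SMILES. Lowercase c denotes aromatic carbon and counts toward C.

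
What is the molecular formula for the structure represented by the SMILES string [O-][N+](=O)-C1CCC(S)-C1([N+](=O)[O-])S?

Heavy atoms from the SMILES: 5 C, 2 N, 4 O, 2 S.
Implicit hydrogens by atom environment:
  2 × C: 2 H each → 4
  2 × C: 1 H each → 2
  2 × N (charge +1): no H
  2 × O: no H
  2 × O (charge -1): no H
  2 × S: 1 H each → 2
  1 × C: no H
  Total hydrogens = 8.
Molecular formula: C5H8N2O4S2

C5H8N2O4S2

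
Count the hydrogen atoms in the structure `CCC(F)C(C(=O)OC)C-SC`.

15

Hydrogens are implicit in SMILES; fill each atom to its normal valence:
  3 × C: 3 H each → 9
  2 × C: 2 H each → 4
  2 × C: 1 H each → 2
  2 × O: no H
  1 × C: no H
  1 × F: no H
  1 × S: no H
  Total hydrogens = 15.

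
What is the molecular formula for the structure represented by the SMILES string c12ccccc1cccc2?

Heavy atoms from the SMILES: 10 C.
Implicit hydrogens by atom environment:
  8 × C (aromatic): 1 H each → 8
  2 × C (aromatic): no H
  Total hydrogens = 8.
Molecular formula: C10H8

C10H8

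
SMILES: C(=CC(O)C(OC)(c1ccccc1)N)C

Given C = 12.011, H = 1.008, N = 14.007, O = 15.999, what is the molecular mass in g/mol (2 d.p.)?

207.27

Molecular formula: C12H17NO2.
M = 12×12.011 + 17×1.008 + 1×14.007 + 2×15.999 = 207.27 g/mol.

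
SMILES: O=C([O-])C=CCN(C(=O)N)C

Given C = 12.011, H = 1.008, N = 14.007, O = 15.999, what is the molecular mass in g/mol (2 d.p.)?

Molecular formula: C6H9N2O3-.
M = 6×12.011 + 9×1.008 + 2×14.007 + 3×15.999 = 157.15 g/mol.

157.15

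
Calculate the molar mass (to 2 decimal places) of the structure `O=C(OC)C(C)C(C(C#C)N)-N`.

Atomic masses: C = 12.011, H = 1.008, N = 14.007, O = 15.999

Molecular formula: C8H14N2O2.
M = 8×12.011 + 14×1.008 + 2×14.007 + 2×15.999 = 170.21 g/mol.

170.21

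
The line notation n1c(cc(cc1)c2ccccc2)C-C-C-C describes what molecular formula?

Heavy atoms from the SMILES: 15 C, 1 N.
Implicit hydrogens by atom environment:
  8 × C (aromatic): 1 H each → 8
  3 × C: 2 H each → 6
  3 × C (aromatic): no H
  1 × C: 3 H
  1 × N (aromatic): no H
  Total hydrogens = 17.
Molecular formula: C15H17N

C15H17N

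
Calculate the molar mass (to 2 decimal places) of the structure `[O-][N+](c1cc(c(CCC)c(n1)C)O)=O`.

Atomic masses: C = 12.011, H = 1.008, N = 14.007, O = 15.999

196.21

Molecular formula: C9H12N2O3.
M = 9×12.011 + 12×1.008 + 2×14.007 + 3×15.999 = 196.21 g/mol.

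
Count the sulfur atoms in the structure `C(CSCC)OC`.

1

The symbol for sulfur appears 1 time in the SMILES.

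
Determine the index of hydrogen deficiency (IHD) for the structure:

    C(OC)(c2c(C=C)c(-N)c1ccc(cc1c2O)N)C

8

Molecular formula from the SMILES: C15H18N2O2.
DoU = (2C + 2 + N − H − X)/2 = (2·15 + 2 + 2 − 18 − 0)/2 = 16/2 = 8.
(Structurally: 2 ring(s) + 6 π bond(s) = 8.)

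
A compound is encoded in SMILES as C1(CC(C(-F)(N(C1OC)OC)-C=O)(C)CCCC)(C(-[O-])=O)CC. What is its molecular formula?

Heavy atoms from the SMILES: 16 C, 1 F, 1 N, 5 O.
Implicit hydrogens by atom environment:
  5 × C: 3 H each → 15
  5 × C: 2 H each → 10
  4 × C: no H
  4 × O: no H
  2 × C: 1 H each → 2
  1 × F: no H
  1 × N: no H
  1 × O (charge -1): no H
  Total hydrogens = 27.
Net charge -1.
Molecular formula: C16H27FNO5-

C16H27FNO5-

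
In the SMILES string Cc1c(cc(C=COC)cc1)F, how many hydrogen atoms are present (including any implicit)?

11

Hydrogens are implicit in SMILES; fill each atom to its normal valence:
  3 × C (aromatic): 1 H each → 3
  3 × C (aromatic): no H
  2 × C: 3 H each → 6
  2 × C: 1 H each → 2
  1 × F: no H
  1 × O: no H
  Total hydrogens = 11.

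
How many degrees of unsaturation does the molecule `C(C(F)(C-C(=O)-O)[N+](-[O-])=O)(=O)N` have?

Molecular formula from the SMILES: C4H5FN2O5.
DoU = (2C + 2 + N − H − X)/2 = (2·4 + 2 + 2 − 5 − 1)/2 = 6/2 = 3.
(Structurally: 0 ring(s) + 3 π bond(s) = 3.)

3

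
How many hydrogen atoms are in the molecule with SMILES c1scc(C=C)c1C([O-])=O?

5

Hydrogens are implicit in SMILES; fill each atom to its normal valence:
  2 × C (aromatic): 1 H each → 2
  2 × C (aromatic): no H
  1 × C: 2 H
  1 × C: 1 H
  1 × C: no H
  1 × O: no H
  1 × O (charge -1): no H
  1 × S (aromatic): no H
  Total hydrogens = 5.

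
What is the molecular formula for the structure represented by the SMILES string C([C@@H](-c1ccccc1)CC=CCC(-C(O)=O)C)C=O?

C16H20O3

Heavy atoms from the SMILES: 16 C, 3 O.
Implicit hydrogens by atom environment:
  5 × C: 1 H each → 5
  5 × C (aromatic): 1 H each → 5
  3 × C: 2 H each → 6
  2 × O: no H
  1 × C: 3 H
  1 × C (aromatic): no H
  1 × C: no H
  1 × O: 1 H
  Total hydrogens = 20.
Molecular formula: C16H20O3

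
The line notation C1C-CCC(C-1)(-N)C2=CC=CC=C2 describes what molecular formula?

Heavy atoms from the SMILES: 12 C, 1 N.
Implicit hydrogens by atom environment:
  5 × C: 2 H each → 10
  5 × C (aromatic): 1 H each → 5
  1 × C: no H
  1 × C (aromatic): no H
  1 × N: 2 H
  Total hydrogens = 17.
Molecular formula: C12H17N

C12H17N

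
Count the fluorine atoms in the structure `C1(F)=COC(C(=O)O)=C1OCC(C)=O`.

The symbol for fluorine appears 1 time in the SMILES.

1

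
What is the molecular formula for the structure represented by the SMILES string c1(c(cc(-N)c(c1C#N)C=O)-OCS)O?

C9H8N2O3S

Heavy atoms from the SMILES: 9 C, 2 N, 3 O, 1 S.
Implicit hydrogens by atom environment:
  5 × C (aromatic): no H
  2 × O: no H
  1 × C: 2 H
  1 × C (aromatic): 1 H
  1 × C: 1 H
  1 × C: no H
  1 × N: 2 H
  1 × N: no H
  1 × O: 1 H
  1 × S: 1 H
  Total hydrogens = 8.
Molecular formula: C9H8N2O3S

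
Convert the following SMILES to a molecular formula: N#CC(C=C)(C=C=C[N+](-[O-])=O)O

C7H6N2O3

Heavy atoms from the SMILES: 7 C, 2 N, 3 O.
Implicit hydrogens by atom environment:
  3 × C: 1 H each → 3
  3 × C: no H
  1 × C: 2 H
  1 × N (charge +1): no H
  1 × N: no H
  1 × O: 1 H
  1 × O: no H
  1 × O (charge -1): no H
  Total hydrogens = 6.
Molecular formula: C7H6N2O3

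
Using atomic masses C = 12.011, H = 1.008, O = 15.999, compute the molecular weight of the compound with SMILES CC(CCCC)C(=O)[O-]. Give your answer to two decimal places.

Molecular formula: C7H13O2-.
M = 7×12.011 + 13×1.008 + 2×15.999 = 129.18 g/mol.

129.18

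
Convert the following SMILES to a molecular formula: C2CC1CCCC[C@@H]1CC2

C10H18

Heavy atoms from the SMILES: 10 C.
Implicit hydrogens by atom environment:
  8 × C: 2 H each → 16
  2 × C: 1 H each → 2
  Total hydrogens = 18.
Molecular formula: C10H18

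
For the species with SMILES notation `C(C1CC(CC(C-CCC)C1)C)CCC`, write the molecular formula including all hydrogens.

C15H30

Heavy atoms from the SMILES: 15 C.
Implicit hydrogens by atom environment:
  9 × C: 2 H each → 18
  3 × C: 3 H each → 9
  3 × C: 1 H each → 3
  Total hydrogens = 30.
Molecular formula: C15H30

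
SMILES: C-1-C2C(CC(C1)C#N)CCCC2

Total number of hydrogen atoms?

Hydrogens are implicit in SMILES; fill each atom to its normal valence:
  7 × C: 2 H each → 14
  3 × C: 1 H each → 3
  1 × C: no H
  1 × N: no H
  Total hydrogens = 17.

17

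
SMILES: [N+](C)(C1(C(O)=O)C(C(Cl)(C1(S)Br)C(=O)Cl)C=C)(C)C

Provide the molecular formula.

Heavy atoms from the SMILES: 1 Br, 11 C, 2 Cl, 1 N, 3 O, 1 S.
Implicit hydrogens by atom environment:
  5 × C: no H
  3 × C: 3 H each → 9
  2 × C: 1 H each → 2
  2 × Cl: no H
  2 × O: no H
  1 × Br: no H
  1 × C: 2 H
  1 × N (charge +1): no H
  1 × O: 1 H
  1 × S: 1 H
  Total hydrogens = 15.
Net charge +1.
Molecular formula: C11H15BrCl2NO3S+

C11H15BrCl2NO3S+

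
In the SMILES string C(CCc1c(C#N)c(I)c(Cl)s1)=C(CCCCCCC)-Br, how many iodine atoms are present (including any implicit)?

The symbol for iodine appears 1 time in the SMILES.

1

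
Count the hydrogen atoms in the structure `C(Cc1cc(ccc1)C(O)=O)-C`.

Hydrogens are implicit in SMILES; fill each atom to its normal valence:
  4 × C (aromatic): 1 H each → 4
  2 × C: 2 H each → 4
  2 × C (aromatic): no H
  1 × C: 3 H
  1 × C: no H
  1 × O: 1 H
  1 × O: no H
  Total hydrogens = 12.

12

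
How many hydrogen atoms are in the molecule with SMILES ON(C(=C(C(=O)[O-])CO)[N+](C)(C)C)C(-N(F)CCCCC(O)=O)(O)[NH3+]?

26

Hydrogens are implicit in SMILES; fill each atom to its normal valence:
  5 × C: 2 H each → 10
  5 × C: no H
  4 × O: 1 H each → 4
  3 × C: 3 H each → 9
  2 × N: no H
  2 × O: no H
  1 × F: no H
  1 × N (charge +1): 3 H
  1 × N (charge +1): no H
  1 × O (charge -1): no H
  Total hydrogens = 26.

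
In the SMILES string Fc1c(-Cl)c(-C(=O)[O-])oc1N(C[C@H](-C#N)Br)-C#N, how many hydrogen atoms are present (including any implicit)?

3

Hydrogens are implicit in SMILES; fill each atom to its normal valence:
  4 × C (aromatic): no H
  3 × C: no H
  3 × N: no H
  1 × Br: no H
  1 × C: 2 H
  1 × C: 1 H
  1 × Cl: no H
  1 × F: no H
  1 × O (aromatic): no H
  1 × O: no H
  1 × O (charge -1): no H
  Total hydrogens = 3.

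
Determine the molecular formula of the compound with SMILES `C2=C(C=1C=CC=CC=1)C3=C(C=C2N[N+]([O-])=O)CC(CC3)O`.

C16H16N2O3

Heavy atoms from the SMILES: 16 C, 2 N, 3 O.
Implicit hydrogens by atom environment:
  7 × C (aromatic): 1 H each → 7
  5 × C (aromatic): no H
  3 × C: 2 H each → 6
  1 × C: 1 H
  1 × N: 1 H
  1 × N (charge +1): no H
  1 × O: 1 H
  1 × O: no H
  1 × O (charge -1): no H
  Total hydrogens = 16.
Molecular formula: C16H16N2O3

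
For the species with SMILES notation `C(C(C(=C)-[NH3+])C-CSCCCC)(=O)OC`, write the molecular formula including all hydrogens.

C11H22NO2S+

Heavy atoms from the SMILES: 11 C, 1 N, 2 O, 1 S.
Implicit hydrogens by atom environment:
  6 × C: 2 H each → 12
  2 × C: 3 H each → 6
  2 × C: no H
  2 × O: no H
  1 × C: 1 H
  1 × N (charge +1): 3 H
  1 × S: no H
  Total hydrogens = 22.
Net charge +1.
Molecular formula: C11H22NO2S+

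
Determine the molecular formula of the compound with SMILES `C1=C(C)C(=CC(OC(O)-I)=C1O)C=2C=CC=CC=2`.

C14H13IO3

Heavy atoms from the SMILES: 14 C, 1 I, 3 O.
Implicit hydrogens by atom environment:
  7 × C (aromatic): 1 H each → 7
  5 × C (aromatic): no H
  2 × O: 1 H each → 2
  1 × C: 3 H
  1 × C: 1 H
  1 × I: no H
  1 × O: no H
  Total hydrogens = 13.
Molecular formula: C14H13IO3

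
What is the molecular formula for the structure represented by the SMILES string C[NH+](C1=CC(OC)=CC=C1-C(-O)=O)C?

C10H14NO3+

Heavy atoms from the SMILES: 10 C, 1 N, 3 O.
Implicit hydrogens by atom environment:
  3 × C: 3 H each → 9
  3 × C (aromatic): 1 H each → 3
  3 × C (aromatic): no H
  2 × O: no H
  1 × C: no H
  1 × N (charge +1): 1 H
  1 × O: 1 H
  Total hydrogens = 14.
Net charge +1.
Molecular formula: C10H14NO3+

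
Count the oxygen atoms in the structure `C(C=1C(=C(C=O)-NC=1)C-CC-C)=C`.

The symbol for oxygen appears 1 time in the SMILES.

1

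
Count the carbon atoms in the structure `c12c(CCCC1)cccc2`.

The symbol for carbon appears 10 times in the SMILES. Lowercase c denotes aromatic carbon and counts toward C.

10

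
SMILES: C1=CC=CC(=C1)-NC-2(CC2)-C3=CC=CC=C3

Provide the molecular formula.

Heavy atoms from the SMILES: 15 C, 1 N.
Implicit hydrogens by atom environment:
  10 × C (aromatic): 1 H each → 10
  2 × C: 2 H each → 4
  2 × C (aromatic): no H
  1 × C: no H
  1 × N: 1 H
  Total hydrogens = 15.
Molecular formula: C15H15N

C15H15N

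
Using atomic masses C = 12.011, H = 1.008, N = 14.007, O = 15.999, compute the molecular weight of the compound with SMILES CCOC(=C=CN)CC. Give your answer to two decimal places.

Molecular formula: C7H13NO.
M = 7×12.011 + 13×1.008 + 1×14.007 + 1×15.999 = 127.19 g/mol.

127.19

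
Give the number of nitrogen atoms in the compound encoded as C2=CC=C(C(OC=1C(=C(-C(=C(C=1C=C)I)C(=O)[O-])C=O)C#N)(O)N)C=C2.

The symbol for nitrogen appears 2 times in the SMILES.

2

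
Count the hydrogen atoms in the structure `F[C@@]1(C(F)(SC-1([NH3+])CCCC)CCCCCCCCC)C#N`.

Hydrogens are implicit in SMILES; fill each atom to its normal valence:
  11 × C: 2 H each → 22
  4 × C: no H
  2 × C: 3 H each → 6
  2 × F: no H
  1 × N (charge +1): 3 H
  1 × N: no H
  1 × S: no H
  Total hydrogens = 31.

31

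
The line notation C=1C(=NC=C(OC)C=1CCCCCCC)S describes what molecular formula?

Heavy atoms from the SMILES: 13 C, 1 N, 1 O, 1 S.
Implicit hydrogens by atom environment:
  6 × C: 2 H each → 12
  3 × C (aromatic): no H
  2 × C: 3 H each → 6
  2 × C (aromatic): 1 H each → 2
  1 × N (aromatic): no H
  1 × O: no H
  1 × S: 1 H
  Total hydrogens = 21.
Molecular formula: C13H21NOS

C13H21NOS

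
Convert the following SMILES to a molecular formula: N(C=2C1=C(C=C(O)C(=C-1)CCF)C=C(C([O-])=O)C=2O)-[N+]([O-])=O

Heavy atoms from the SMILES: 13 C, 1 F, 2 N, 6 O.
Implicit hydrogens by atom environment:
  7 × C (aromatic): no H
  3 × C (aromatic): 1 H each → 3
  2 × C: 2 H each → 4
  2 × O: 1 H each → 2
  2 × O: no H
  2 × O (charge -1): no H
  1 × C: no H
  1 × F: no H
  1 × N: 1 H
  1 × N (charge +1): no H
  Total hydrogens = 10.
Net charge -1.
Molecular formula: C13H10FN2O6-

C13H10FN2O6-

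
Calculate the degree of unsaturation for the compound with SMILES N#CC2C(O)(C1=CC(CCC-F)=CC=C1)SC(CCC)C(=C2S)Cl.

Molecular formula from the SMILES: C18H21ClFNOS2.
DoU = (2C + 2 + N − H − X)/2 = (2·18 + 2 + 1 − 21 − 2)/2 = 16/2 = 8.
(Structurally: 2 ring(s) + 6 π bond(s) = 8.)

8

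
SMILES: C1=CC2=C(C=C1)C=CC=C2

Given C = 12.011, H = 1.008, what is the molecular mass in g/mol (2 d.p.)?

128.17

Molecular formula: C10H8.
M = 10×12.011 + 8×1.008 = 128.17 g/mol.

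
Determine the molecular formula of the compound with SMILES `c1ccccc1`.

C6H6

Heavy atoms from the SMILES: 6 C.
Implicit hydrogens by atom environment:
  6 × C (aromatic): 1 H each → 6
  Total hydrogens = 6.
Molecular formula: C6H6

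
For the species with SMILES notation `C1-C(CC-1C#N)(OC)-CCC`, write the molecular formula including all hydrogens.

Heavy atoms from the SMILES: 9 C, 1 N, 1 O.
Implicit hydrogens by atom environment:
  4 × C: 2 H each → 8
  2 × C: 3 H each → 6
  2 × C: no H
  1 × C: 1 H
  1 × N: no H
  1 × O: no H
  Total hydrogens = 15.
Molecular formula: C9H15NO

C9H15NO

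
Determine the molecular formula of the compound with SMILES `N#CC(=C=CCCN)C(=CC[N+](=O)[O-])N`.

Heavy atoms from the SMILES: 9 C, 4 N, 2 O.
Implicit hydrogens by atom environment:
  4 × C: no H
  3 × C: 2 H each → 6
  2 × C: 1 H each → 2
  2 × N: 2 H each → 4
  1 × N: no H
  1 × N (charge +1): no H
  1 × O: no H
  1 × O (charge -1): no H
  Total hydrogens = 12.
Molecular formula: C9H12N4O2

C9H12N4O2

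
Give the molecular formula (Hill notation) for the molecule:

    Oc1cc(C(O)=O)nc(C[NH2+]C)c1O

C8H11N2O4+

Heavy atoms from the SMILES: 8 C, 2 N, 4 O.
Implicit hydrogens by atom environment:
  4 × C (aromatic): no H
  3 × O: 1 H each → 3
  1 × C: 3 H
  1 × C: 2 H
  1 × C (aromatic): 1 H
  1 × C: no H
  1 × N (charge +1): 2 H
  1 × N (aromatic): no H
  1 × O: no H
  Total hydrogens = 11.
Net charge +1.
Molecular formula: C8H11N2O4+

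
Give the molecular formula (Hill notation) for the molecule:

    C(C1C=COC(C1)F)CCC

Heavy atoms from the SMILES: 9 C, 1 F, 1 O.
Implicit hydrogens by atom environment:
  4 × C: 2 H each → 8
  4 × C: 1 H each → 4
  1 × C: 3 H
  1 × F: no H
  1 × O: no H
  Total hydrogens = 15.
Molecular formula: C9H15FO

C9H15FO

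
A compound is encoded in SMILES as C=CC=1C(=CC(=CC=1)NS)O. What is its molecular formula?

C8H9NOS

Heavy atoms from the SMILES: 8 C, 1 N, 1 O, 1 S.
Implicit hydrogens by atom environment:
  3 × C (aromatic): 1 H each → 3
  3 × C (aromatic): no H
  1 × C: 2 H
  1 × C: 1 H
  1 × N: 1 H
  1 × O: 1 H
  1 × S: 1 H
  Total hydrogens = 9.
Molecular formula: C8H9NOS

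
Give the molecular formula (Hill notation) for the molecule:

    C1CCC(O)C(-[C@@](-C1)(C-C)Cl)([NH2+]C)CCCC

C14H29ClNO+

Heavy atoms from the SMILES: 14 C, 1 Cl, 1 N, 1 O.
Implicit hydrogens by atom environment:
  8 × C: 2 H each → 16
  3 × C: 3 H each → 9
  2 × C: no H
  1 × C: 1 H
  1 × Cl: no H
  1 × N (charge +1): 2 H
  1 × O: 1 H
  Total hydrogens = 29.
Net charge +1.
Molecular formula: C14H29ClNO+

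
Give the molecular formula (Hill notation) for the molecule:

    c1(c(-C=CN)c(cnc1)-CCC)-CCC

Heavy atoms from the SMILES: 13 C, 2 N.
Implicit hydrogens by atom environment:
  4 × C: 2 H each → 8
  3 × C (aromatic): no H
  2 × C: 3 H each → 6
  2 × C (aromatic): 1 H each → 2
  2 × C: 1 H each → 2
  1 × N: 2 H
  1 × N (aromatic): no H
  Total hydrogens = 20.
Molecular formula: C13H20N2

C13H20N2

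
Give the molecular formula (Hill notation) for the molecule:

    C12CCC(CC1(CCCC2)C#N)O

Heavy atoms from the SMILES: 11 C, 1 N, 1 O.
Implicit hydrogens by atom environment:
  7 × C: 2 H each → 14
  2 × C: 1 H each → 2
  2 × C: no H
  1 × N: no H
  1 × O: 1 H
  Total hydrogens = 17.
Molecular formula: C11H17NO

C11H17NO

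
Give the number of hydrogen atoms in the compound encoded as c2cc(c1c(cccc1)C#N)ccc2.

Hydrogens are implicit in SMILES; fill each atom to its normal valence:
  9 × C (aromatic): 1 H each → 9
  3 × C (aromatic): no H
  1 × C: no H
  1 × N: no H
  Total hydrogens = 9.

9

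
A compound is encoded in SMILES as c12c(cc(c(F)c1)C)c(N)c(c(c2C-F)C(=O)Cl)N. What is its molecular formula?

Heavy atoms from the SMILES: 13 C, 1 Cl, 2 F, 2 N, 1 O.
Implicit hydrogens by atom environment:
  8 × C (aromatic): no H
  2 × C (aromatic): 1 H each → 2
  2 × F: no H
  2 × N: 2 H each → 4
  1 × C: 3 H
  1 × C: 2 H
  1 × C: no H
  1 × Cl: no H
  1 × O: no H
  Total hydrogens = 11.
Molecular formula: C13H11ClF2N2O

C13H11ClF2N2O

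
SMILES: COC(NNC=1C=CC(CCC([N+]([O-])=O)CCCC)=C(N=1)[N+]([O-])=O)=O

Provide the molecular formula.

C14H21N5O6

Heavy atoms from the SMILES: 14 C, 5 N, 6 O.
Implicit hydrogens by atom environment:
  5 × C: 2 H each → 10
  4 × O: no H
  3 × C (aromatic): no H
  2 × C: 3 H each → 6
  2 × C (aromatic): 1 H each → 2
  2 × N: 1 H each → 2
  2 × N (charge +1): no H
  2 × O (charge -1): no H
  1 × C: 1 H
  1 × C: no H
  1 × N (aromatic): no H
  Total hydrogens = 21.
Molecular formula: C14H21N5O6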